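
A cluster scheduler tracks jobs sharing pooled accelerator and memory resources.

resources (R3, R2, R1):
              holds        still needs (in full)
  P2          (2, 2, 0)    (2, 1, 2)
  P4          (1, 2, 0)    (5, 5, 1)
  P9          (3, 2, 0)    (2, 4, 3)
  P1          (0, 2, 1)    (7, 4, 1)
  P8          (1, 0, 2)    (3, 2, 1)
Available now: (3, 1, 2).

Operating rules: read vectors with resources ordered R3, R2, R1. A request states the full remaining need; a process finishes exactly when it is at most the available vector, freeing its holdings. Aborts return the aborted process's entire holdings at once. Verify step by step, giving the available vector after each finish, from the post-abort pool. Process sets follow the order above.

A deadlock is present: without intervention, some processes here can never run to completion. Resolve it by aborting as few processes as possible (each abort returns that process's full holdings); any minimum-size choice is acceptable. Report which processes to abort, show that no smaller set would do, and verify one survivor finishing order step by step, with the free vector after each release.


Abort P1.
Key observation: P4 had no path to completion before; after the abort of P1 ((0, 2, 1) returned), step 2 is where it fits.
No smaller set exists: with zero aborts the deadlock remains.
One survivor order: P2, P4, P9, P8. Check, step by step (post-abort pool first):
  pool = (3, 3, 3)
  P2: need (2, 1, 2) fits (3, 3, 3); releases (2, 2, 0), pool now (5, 5, 3)
  P4: need (5, 5, 1) fits (5, 5, 3); releases (1, 2, 0), pool now (6, 7, 3)
  P9: need (2, 4, 3) fits (6, 7, 3); releases (3, 2, 0), pool now (9, 9, 3)
  P8: need (3, 2, 1) fits (9, 9, 3); releases (1, 0, 2), pool now (10, 9, 5)


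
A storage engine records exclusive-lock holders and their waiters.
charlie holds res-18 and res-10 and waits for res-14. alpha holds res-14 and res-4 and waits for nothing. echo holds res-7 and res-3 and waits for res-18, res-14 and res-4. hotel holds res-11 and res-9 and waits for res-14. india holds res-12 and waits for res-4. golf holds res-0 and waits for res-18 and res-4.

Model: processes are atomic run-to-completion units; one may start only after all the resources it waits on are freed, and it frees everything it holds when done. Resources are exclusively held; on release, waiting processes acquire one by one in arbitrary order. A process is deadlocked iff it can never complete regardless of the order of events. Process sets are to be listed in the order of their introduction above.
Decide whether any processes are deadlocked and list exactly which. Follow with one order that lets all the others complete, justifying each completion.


No process is deadlocked.
Key observation: the waits form no ring: some process can always run, and its releases unblock the others one by one.
One completion order for the rest: alpha, charlie, hotel, india, echo, golf.
Step-by-step check:
  alpha: no waits; runs immediately, freeing res-14 and res-4
  charlie waits on res-14 — all released -> runs and releases res-18 and res-10
  hotel waits on res-14 — all released -> runs and releases res-11 and res-9
  india waits on res-4 — all released -> runs and releases res-12
  echo waits on res-18, res-14 and res-4 — all released -> runs and releases res-7 and res-3
  golf waits on res-18 and res-4 — all released -> runs and releases res-0


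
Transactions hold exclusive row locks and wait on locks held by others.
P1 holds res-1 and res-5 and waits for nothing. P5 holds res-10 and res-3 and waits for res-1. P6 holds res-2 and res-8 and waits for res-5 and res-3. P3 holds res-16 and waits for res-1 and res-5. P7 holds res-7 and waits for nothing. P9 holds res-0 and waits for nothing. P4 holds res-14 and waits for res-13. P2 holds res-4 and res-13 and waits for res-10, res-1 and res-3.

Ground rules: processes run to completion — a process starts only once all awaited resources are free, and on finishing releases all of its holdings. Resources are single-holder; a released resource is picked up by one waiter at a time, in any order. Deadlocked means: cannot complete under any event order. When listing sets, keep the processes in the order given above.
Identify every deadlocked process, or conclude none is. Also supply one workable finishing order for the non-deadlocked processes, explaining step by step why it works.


No process is deadlocked.
Key observation: the waits form no ring: some process can always run, and its releases unblock the others one by one.
One completion order for the rest: P1, P7, P3, P9, P5, P6, P2, P4.
Verifying each step:
  P1 waits on nothing -> runs at once and releases res-1 and res-5
  P7 waits on nothing -> runs at once and releases res-7
  P3: everything it awaited (res-1 and res-5) is free; runs, freeing res-16
  P9 waits on nothing -> runs at once and releases res-0
  P5: everything it awaited (res-1) is free; runs, freeing res-10 and res-3
  P6: everything it awaited (res-5 and res-3) is free; runs, freeing res-2 and res-8
  P2: everything it awaited (res-10, res-1 and res-3) is free; runs, freeing res-4 and res-13
  P4: everything it awaited (res-13) is free; runs, freeing res-14


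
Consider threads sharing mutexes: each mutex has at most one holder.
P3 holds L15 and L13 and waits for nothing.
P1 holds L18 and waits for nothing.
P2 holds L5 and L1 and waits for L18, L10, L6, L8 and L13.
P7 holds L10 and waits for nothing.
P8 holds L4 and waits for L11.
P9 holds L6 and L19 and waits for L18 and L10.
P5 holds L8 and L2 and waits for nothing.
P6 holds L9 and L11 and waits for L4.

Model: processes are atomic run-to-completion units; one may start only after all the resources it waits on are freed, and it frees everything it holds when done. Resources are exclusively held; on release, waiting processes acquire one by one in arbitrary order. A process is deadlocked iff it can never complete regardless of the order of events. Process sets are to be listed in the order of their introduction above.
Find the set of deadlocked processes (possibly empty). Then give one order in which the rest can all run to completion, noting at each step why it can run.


The deadlocked set is P8 and P6.
Key observation: nobody on the ring P8 -> P6 -> P8 can start until another member finishes, which never happens; no other process is dragged down with it.
A valid finishing order for the others: P7, P1, P5, P3, P9, P2.
Walking it through:
  P7: no waits; runs immediately, freeing L10
  P1: no waits; runs immediately, freeing L18
  P5: no waits; runs immediately, freeing L8 and L2
  P3: no waits; runs immediately, freeing L15 and L13
  P9 waits on L18 and L10 — all released -> runs and releases L6 and L19
  P2 waits on L18, L10, L6, L8 and L13 — all released -> runs and releases L5 and L1


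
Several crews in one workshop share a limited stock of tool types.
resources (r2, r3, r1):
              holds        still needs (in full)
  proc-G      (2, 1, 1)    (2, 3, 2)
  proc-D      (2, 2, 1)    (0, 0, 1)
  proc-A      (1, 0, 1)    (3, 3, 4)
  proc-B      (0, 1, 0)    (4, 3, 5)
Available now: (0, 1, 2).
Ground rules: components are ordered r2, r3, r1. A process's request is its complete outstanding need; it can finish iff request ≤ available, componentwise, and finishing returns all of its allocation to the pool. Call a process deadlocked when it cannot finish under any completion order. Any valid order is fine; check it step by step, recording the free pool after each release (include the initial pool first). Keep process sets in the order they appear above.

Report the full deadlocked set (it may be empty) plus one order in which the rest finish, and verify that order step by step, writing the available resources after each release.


No process is deadlocked.
Key observation: beginning at proc-D, releases accumulate fast enough that every process eventually fits.
A valid finishing order for the others: proc-D, proc-G, proc-A, proc-B. Check, step by step:
  pool = (0, 1, 2)
  proc-D: need (0, 0, 1) fits (0, 1, 2); releases (2, 2, 1), pool now (2, 3, 3)
  proc-G: need (2, 3, 2) fits (2, 3, 3); releases (2, 1, 1), pool now (4, 4, 4)
  proc-A: need (3, 3, 4) fits (4, 4, 4); releases (1, 0, 1), pool now (5, 4, 5)
  proc-B: need (4, 3, 5) fits (5, 4, 5); releases (0, 1, 0), pool now (5, 5, 5)


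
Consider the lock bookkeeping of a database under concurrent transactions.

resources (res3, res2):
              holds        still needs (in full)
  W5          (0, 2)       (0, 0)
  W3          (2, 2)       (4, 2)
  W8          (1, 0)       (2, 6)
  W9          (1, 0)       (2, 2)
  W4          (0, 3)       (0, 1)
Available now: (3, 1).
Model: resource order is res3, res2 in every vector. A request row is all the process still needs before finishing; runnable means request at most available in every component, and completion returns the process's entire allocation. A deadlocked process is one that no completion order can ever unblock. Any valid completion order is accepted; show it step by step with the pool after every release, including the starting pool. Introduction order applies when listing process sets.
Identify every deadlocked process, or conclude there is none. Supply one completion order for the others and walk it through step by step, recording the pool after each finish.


The deadlocked set is empty.
Key observation: the pool covers W5 at once, and every later process fits after earlier releases.
The rest can finish in the order W5, W4, W8, W3, W9. Walking it through:
  pool = (3, 1)
  W5: need (0, 0) fits (3, 1); releases (0, 2), pool now (3, 3)
  W4: need (0, 1) fits (3, 3); releases (0, 3), pool now (3, 6)
  W8: need (2, 6) fits (3, 6); releases (1, 0), pool now (4, 6)
  W3: need (4, 2) fits (4, 6); releases (2, 2), pool now (6, 8)
  W9: need (2, 2) fits (6, 8); releases (1, 0), pool now (7, 8)


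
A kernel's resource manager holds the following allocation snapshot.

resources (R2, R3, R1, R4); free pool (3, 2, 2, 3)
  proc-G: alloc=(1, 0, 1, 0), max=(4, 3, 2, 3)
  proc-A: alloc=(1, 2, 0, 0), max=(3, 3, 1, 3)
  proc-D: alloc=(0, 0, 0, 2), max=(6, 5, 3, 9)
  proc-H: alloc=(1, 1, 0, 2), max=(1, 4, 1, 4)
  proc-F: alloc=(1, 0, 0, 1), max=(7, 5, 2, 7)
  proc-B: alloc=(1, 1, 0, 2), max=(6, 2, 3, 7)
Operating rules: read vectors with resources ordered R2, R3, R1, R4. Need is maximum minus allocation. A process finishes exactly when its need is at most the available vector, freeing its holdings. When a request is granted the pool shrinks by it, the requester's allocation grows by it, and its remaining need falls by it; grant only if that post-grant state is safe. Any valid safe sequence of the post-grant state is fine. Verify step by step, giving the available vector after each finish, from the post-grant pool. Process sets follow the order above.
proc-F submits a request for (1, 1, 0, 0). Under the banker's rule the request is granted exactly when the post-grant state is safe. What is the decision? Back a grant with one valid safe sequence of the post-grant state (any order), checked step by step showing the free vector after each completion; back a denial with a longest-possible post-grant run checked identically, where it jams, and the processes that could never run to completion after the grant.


GRANT — the state after the grant stays safe, e.g. via proc-A, proc-H, proc-G, proc-B, proc-D, proc-F.
Key observation: post-grant, (2, 1, 2, 3) remains, and an order beginning with proc-A completes everyone.
Check on the post-grant state, step by step:
  pool = (2, 1, 2, 3)
  proc-A needs (2, 1, 1, 3) <= (2, 1, 2, 3) -> finishes; pool += (1, 2, 0, 0) = (3, 3, 2, 3)
  proc-H needs (0, 3, 1, 2) <= (3, 3, 2, 3) -> finishes; pool += (1, 1, 0, 2) = (4, 4, 2, 5)
  proc-G needs (3, 3, 1, 3) <= (4, 4, 2, 5) -> finishes; pool += (1, 0, 1, 0) = (5, 4, 3, 5)
  proc-B needs (5, 1, 3, 5) <= (5, 4, 3, 5) -> finishes; pool += (1, 1, 0, 2) = (6, 5, 3, 7)
  proc-D needs (6, 5, 3, 7) <= (6, 5, 3, 7) -> finishes; pool += (0, 0, 0, 2) = (6, 5, 3, 9)
  proc-F needs (5, 4, 2, 6) <= (6, 5, 3, 9) -> finishes; pool += (2, 1, 0, 1) = (8, 6, 3, 10)


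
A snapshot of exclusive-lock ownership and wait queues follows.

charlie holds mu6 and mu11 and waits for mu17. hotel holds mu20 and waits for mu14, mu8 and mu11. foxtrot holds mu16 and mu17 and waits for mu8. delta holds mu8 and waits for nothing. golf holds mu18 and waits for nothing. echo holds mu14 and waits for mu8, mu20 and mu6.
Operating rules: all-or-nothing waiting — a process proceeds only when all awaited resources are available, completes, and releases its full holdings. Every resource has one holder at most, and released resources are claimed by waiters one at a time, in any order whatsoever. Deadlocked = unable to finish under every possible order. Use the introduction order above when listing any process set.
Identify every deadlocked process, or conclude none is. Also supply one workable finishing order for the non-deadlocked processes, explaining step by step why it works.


Deadlocked: hotel and echo.
Key observation: the cycle hotel -> echo -> hotel can never break — each member waits on the next; no other process is dragged down with it.
One completion order for the rest: golf, delta, foxtrot, charlie.
Verifying each step:
  golf waits on nothing -> runs at once and releases mu18
  delta waits on nothing -> runs at once and releases mu8
  foxtrot: everything it awaited (mu8) is free; runs, freeing mu16 and mu17
  charlie: everything it awaited (mu17) is free; runs, freeing mu6 and mu11


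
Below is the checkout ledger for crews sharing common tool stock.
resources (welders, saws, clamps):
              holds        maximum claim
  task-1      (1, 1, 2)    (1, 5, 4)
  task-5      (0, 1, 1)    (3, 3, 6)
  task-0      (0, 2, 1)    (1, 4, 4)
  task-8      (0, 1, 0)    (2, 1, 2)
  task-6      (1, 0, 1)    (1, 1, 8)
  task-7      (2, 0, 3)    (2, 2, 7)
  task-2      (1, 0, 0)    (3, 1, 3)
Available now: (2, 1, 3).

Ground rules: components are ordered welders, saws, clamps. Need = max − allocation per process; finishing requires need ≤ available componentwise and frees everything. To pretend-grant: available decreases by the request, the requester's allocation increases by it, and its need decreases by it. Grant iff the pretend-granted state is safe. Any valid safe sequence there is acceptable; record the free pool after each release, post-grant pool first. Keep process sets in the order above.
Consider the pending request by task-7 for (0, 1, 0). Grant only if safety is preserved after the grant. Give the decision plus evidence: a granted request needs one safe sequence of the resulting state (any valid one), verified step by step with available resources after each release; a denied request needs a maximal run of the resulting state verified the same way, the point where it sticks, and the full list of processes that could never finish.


DENY: after the grant no complete ordering would exist.
Key observation: after task-8, task-2 the pool peaks at (3, 1, 3), and each blocked process is short somewhere: task-1 on saws; task-5 on saws, clamps; task-0 on saws; task-6 on clamps; task-7 on clamps.
On the post-grant state, task-8, task-2 is a maximal run — nothing extends it. Check, step by step:
  pool = (2, 0, 3)
  task-8: need (2, 0, 2) fits (2, 0, 3); releases (0, 1, 0), pool now (2, 1, 3)
  task-2: need (2, 1, 3) fits (2, 1, 3); releases (1, 0, 0), pool now (3, 1, 3)
  blocked: task-1 wants (0, 4, 2), pool (3, 1, 3) — not enough saws
  blocked: task-5 wants (3, 2, 5), pool (3, 1, 3) — not enough saws and clamps
  blocked: task-0 wants (1, 2, 3), pool (3, 1, 3) — not enough saws
  blocked: task-6 wants (0, 1, 7), pool (3, 1, 3) — not enough clamps
  blocked: task-7 wants (0, 1, 4), pool (3, 1, 3) — not enough clamps
Had the request been granted, task-1, task-5, task-0, task-6 and task-7 could never finish.


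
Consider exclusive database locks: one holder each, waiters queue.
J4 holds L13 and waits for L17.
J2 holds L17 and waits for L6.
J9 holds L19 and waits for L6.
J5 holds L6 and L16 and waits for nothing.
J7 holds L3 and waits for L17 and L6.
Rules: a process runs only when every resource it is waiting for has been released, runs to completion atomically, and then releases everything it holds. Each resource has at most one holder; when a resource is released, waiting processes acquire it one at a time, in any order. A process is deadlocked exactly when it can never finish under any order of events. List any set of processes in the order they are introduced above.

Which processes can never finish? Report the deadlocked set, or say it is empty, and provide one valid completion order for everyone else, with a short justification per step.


No process is deadlocked.
Key observation: although several processes wait, no cycle exists — each chain bottoms out at a free runner.
One completion order for the rest: J5, J2, J4, J7, J9.
Step-by-step check:
  run J5 (it waits on nothing); releases L6 and L16
  run J2 (all its waits — L6 — are resolved); releases L17
  run J4 (all its waits — L17 — are resolved); releases L13
  run J7 (all its waits — L17 and L6 — are resolved); releases L3
  run J9 (all its waits — L6 — are resolved); releases L19


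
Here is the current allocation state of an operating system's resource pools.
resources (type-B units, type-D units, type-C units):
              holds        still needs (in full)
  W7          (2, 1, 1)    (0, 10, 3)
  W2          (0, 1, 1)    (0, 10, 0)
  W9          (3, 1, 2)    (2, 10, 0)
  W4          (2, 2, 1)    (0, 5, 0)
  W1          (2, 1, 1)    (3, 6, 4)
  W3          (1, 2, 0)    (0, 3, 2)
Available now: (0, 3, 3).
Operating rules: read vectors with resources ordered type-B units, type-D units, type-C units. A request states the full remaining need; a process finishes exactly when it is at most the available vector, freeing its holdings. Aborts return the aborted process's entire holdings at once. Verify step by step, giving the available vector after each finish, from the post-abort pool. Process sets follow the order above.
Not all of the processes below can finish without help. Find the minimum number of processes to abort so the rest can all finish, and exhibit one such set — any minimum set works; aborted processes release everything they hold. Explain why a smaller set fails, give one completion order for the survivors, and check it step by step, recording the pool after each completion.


The answer: abort W2 and W9.
Key observation: before aborting W2 and W9, W7 was permanently blocked — no order could ever run it; afterwards it completes at step 4.
No one abort is enough; case by case: W7 alone leaves W2 blocked (short on type-D units); W2 alone leaves W7 blocked (short on type-D units); W9 alone leaves W7 blocked (short on type-D units); W4 alone leaves W7 blocked (short on type-D units); W1 alone leaves W7 blocked (short on type-D units); W3 alone leaves W7 blocked (short on type-D units).
Survivors finish in the order: W4, W1, W3, W7. Walking it through (pool after the aborts first):
  pool = (3, 5, 6)
  W4 needs (0, 5, 0) <= (3, 5, 6) -> finishes; pool += (2, 2, 1) = (5, 7, 7)
  W1 needs (3, 6, 4) <= (5, 7, 7) -> finishes; pool += (2, 1, 1) = (7, 8, 8)
  W3 needs (0, 3, 2) <= (7, 8, 8) -> finishes; pool += (1, 2, 0) = (8, 10, 8)
  W7 needs (0, 10, 3) <= (8, 10, 8) -> finishes; pool += (2, 1, 1) = (10, 11, 9)


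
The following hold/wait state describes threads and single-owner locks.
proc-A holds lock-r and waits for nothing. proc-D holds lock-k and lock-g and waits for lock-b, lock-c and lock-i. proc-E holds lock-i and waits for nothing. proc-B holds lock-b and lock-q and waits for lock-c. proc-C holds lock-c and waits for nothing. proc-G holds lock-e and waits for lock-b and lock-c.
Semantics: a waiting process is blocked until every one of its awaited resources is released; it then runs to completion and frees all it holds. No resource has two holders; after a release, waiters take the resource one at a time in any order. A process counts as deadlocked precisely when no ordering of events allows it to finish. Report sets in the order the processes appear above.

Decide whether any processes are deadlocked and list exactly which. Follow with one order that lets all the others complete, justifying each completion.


Nothing here is deadlocked.
Key observation: the wait graph is acyclic; completion cascades from the unblocked processes through everyone else.
The rest can finish in the order proc-C, proc-B, proc-E, proc-D, proc-A, proc-G.
Verifying each step:
  proc-C: no waits; runs immediately, freeing lock-c
  run proc-B (all its waits — lock-c — are resolved); releases lock-b and lock-q
  proc-E: no waits; runs immediately, freeing lock-i
  run proc-D (all its waits — lock-b, lock-c and lock-i — are resolved); releases lock-k and lock-g
  proc-A: no waits; runs immediately, freeing lock-r
  run proc-G (all its waits — lock-b and lock-c — are resolved); releases lock-e


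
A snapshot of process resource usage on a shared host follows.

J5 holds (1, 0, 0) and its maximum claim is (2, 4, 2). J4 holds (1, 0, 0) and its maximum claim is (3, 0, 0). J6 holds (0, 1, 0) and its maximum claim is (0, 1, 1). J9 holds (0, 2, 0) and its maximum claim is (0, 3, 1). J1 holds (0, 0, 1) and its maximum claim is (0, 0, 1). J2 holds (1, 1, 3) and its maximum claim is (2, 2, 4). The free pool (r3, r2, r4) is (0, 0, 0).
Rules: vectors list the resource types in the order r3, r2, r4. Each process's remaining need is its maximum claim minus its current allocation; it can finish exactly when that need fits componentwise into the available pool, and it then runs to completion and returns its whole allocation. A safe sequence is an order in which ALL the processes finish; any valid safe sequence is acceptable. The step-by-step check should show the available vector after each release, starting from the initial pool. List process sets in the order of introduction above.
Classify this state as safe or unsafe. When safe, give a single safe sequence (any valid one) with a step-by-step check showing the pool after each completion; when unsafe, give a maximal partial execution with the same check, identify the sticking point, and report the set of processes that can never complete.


The state is UNSAFE.
Key observation: the wall is r3: completing J1, J6, J9 brings the pool only to (0, 3, 1), and all the rest need more.
The run J1, J6, J9 cannot be extended any further. Check, step by step:
  pool = (0, 0, 0)
  run J1 (needs (0, 0, 0), free (0, 0, 0)); after release of (0, 0, 1) the pool is (0, 0, 1)
  run J6 (needs (0, 0, 1), free (0, 0, 1)); after release of (0, 1, 0) the pool is (0, 1, 1)
  run J9 (needs (0, 1, 1), free (0, 1, 1)); after release of (0, 2, 0) the pool is (0, 3, 1)
  J5 still needs (1, 4, 2) but only (0, 3, 1) is free — short on r3, r2 and r4
  J4 still needs (2, 0, 0) but only (0, 3, 1) is free — short on r3
  J2 still needs (1, 1, 1) but only (0, 3, 1) is free — short on r3
Processes that can never finish: J5, J4 and J2.


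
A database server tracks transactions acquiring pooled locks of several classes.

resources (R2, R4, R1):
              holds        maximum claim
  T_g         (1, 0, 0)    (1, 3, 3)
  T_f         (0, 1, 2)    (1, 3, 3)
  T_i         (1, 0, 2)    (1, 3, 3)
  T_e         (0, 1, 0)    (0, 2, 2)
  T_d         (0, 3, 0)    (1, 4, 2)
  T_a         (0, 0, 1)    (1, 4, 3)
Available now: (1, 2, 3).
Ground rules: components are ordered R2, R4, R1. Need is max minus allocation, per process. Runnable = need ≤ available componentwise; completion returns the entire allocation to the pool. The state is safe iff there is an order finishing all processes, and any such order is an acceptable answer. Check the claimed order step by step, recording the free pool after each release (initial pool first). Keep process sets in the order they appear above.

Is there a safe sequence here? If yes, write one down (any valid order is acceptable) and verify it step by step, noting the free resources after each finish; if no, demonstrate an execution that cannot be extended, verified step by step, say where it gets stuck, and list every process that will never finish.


SAFE. One safe sequence: T_d, T_a, T_g, T_e, T_f, T_i.
Key observation: T_d marks the first exact bind of the order: its need (1, 1, 2) fits the free (1, 2, 3) with zero slack on a requested resource.
Walking it through:
  pool = (1, 2, 3)
  T_d needs (1, 1, 2) <= (1, 2, 3) -> finishes; pool += (0, 3, 0) = (1, 5, 3)
  T_a needs (1, 4, 2) <= (1, 5, 3) -> finishes; pool += (0, 0, 1) = (1, 5, 4)
  T_g needs (0, 3, 3) <= (1, 5, 4) -> finishes; pool += (1, 0, 0) = (2, 5, 4)
  T_e needs (0, 1, 2) <= (2, 5, 4) -> finishes; pool += (0, 1, 0) = (2, 6, 4)
  T_f needs (1, 2, 1) <= (2, 6, 4) -> finishes; pool += (0, 1, 2) = (2, 7, 6)
  T_i needs (0, 3, 1) <= (2, 7, 6) -> finishes; pool += (1, 0, 2) = (3, 7, 8)


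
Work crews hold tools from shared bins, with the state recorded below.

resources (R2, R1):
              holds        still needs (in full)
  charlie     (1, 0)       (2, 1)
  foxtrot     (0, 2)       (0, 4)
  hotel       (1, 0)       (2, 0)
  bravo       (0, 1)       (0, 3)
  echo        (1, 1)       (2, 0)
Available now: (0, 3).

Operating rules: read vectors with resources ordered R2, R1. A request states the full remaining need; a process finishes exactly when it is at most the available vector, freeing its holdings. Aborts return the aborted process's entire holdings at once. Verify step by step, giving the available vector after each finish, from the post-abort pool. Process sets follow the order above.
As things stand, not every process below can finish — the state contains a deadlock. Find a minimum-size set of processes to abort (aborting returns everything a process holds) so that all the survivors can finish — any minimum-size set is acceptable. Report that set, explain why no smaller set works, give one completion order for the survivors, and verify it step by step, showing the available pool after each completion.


The answer: abort charlie and echo.
Key observation: hotel could never have finished before the abort; with (2, 1) returned by charlie and echo, it fits at step 2.
Why nothing smaller works — every single abort fails: charlie alone leaves hotel blocked (short on R2); foxtrot alone leaves charlie blocked (short on R2); hotel alone leaves charlie blocked (short on R2); bravo alone leaves charlie blocked (short on R2); echo alone leaves charlie blocked (short on R2).
The survivors complete as foxtrot, hotel, bravo. Walking it through (starting from the post-abort pool):
  pool = (2, 4)
  run foxtrot (needs (0, 4), free (2, 4)); after release of (0, 2) the pool is (2, 6)
  run hotel (needs (2, 0), free (2, 6)); after release of (1, 0) the pool is (3, 6)
  run bravo (needs (0, 3), free (3, 6)); after release of (0, 1) the pool is (3, 7)


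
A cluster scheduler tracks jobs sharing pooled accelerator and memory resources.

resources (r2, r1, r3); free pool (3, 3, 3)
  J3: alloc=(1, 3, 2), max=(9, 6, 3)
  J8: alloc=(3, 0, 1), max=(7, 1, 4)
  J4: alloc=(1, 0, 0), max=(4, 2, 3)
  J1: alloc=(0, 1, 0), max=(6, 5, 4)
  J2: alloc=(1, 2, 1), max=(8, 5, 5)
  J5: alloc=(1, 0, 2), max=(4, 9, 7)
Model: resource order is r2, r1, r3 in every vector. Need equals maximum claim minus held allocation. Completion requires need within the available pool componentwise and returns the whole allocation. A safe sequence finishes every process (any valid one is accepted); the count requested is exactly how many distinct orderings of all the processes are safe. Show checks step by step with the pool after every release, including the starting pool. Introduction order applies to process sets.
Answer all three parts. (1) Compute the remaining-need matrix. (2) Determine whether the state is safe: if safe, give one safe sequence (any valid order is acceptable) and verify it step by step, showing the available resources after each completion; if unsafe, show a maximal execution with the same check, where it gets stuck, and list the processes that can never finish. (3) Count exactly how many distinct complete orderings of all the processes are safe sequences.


(1) Need matrix, components ordered r2, r1, r3:
  J3: (8, 3, 1)
  J8: (4, 1, 3)
  J4: (3, 2, 3)
  J1: (6, 4, 4)
  J2: (7, 3, 4)
  J5: (3, 9, 5)
(2) SAFE — a valid safe sequence is J4, J8, J2, J1, J3, J5.
Key observation: reading the order forward, J4 is the first process whose need (3, 2, 3) meets the free pool (3, 3, 3) exactly on a resource it requests.
Verifying each step:
  pool = (3, 3, 3)
  J4 needs (3, 2, 3) <= (3, 3, 3) -> finishes; pool += (1, 0, 0) = (4, 3, 3)
  J8 needs (4, 1, 3) <= (4, 3, 3) -> finishes; pool += (3, 0, 1) = (7, 3, 4)
  J2 needs (7, 3, 4) <= (7, 3, 4) -> finishes; pool += (1, 2, 1) = (8, 5, 5)
  J1 needs (6, 4, 4) <= (8, 5, 5) -> finishes; pool += (0, 1, 0) = (8, 6, 5)
  J3 needs (8, 3, 1) <= (8, 6, 5) -> finishes; pool += (1, 3, 2) = (9, 9, 7)
  J5 needs (3, 9, 5) <= (9, 9, 7) -> finishes; pool += (1, 0, 2) = (10, 9, 9)
(3) The exact count: 2 of the possible complete orderings are safe sequences.


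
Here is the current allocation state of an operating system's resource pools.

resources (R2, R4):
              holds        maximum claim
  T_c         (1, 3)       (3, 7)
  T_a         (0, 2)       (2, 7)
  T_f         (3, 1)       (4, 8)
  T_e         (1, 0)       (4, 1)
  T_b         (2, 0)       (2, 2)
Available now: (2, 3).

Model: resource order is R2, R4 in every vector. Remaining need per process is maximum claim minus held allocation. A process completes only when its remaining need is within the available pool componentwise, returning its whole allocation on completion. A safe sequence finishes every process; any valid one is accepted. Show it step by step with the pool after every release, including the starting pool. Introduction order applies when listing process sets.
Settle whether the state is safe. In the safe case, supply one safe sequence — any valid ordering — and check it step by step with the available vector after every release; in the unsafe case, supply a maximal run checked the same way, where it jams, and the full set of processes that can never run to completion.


UNSAFE — no complete ordering exists.
Key observation: once T_b, T_e finish, the pool peaks at (5, 3) — and every remaining process still needs more R4 than that.
The run T_b, T_e cannot be extended any further. Step-by-step check:
  pool = (2, 3)
  T_b needs (0, 2) <= (2, 3) -> finishes; pool += (2, 0) = (4, 3)
  T_e needs (3, 1) <= (4, 3) -> finishes; pool += (1, 0) = (5, 3)
  T_c cannot run: need (2, 4) vs free (5, 3) (insufficient R4)
  T_a cannot run: need (2, 5) vs free (5, 3) (insufficient R4)
  T_f cannot run: need (1, 7) vs free (5, 3) (insufficient R4)
Permanently blocked: T_c, T_a and T_f.


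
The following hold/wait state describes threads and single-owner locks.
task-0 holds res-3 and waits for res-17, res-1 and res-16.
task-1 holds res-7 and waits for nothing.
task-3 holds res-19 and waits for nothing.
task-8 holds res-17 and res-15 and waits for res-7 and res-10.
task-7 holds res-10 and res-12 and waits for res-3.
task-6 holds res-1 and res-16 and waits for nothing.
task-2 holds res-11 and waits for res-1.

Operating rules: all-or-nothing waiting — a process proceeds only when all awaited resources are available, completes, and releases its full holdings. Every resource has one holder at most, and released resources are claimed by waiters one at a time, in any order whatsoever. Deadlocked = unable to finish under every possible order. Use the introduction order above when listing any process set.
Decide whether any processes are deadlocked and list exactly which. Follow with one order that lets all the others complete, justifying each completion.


Deadlocked: task-0, task-8 and task-7.
Key observation: the cycle task-0 -> task-8 -> task-7 -> task-0 can never break — each member waits on the next; no other process is dragged down with it.
The rest can finish in the order task-6, task-2, task-1, task-3.
Check, step by step:
  task-6: no waits; runs immediately, freeing res-1 and res-16
  task-2: everything it awaited (res-1) is free; runs, freeing res-11
  task-1: no waits; runs immediately, freeing res-7
  task-3: no waits; runs immediately, freeing res-19


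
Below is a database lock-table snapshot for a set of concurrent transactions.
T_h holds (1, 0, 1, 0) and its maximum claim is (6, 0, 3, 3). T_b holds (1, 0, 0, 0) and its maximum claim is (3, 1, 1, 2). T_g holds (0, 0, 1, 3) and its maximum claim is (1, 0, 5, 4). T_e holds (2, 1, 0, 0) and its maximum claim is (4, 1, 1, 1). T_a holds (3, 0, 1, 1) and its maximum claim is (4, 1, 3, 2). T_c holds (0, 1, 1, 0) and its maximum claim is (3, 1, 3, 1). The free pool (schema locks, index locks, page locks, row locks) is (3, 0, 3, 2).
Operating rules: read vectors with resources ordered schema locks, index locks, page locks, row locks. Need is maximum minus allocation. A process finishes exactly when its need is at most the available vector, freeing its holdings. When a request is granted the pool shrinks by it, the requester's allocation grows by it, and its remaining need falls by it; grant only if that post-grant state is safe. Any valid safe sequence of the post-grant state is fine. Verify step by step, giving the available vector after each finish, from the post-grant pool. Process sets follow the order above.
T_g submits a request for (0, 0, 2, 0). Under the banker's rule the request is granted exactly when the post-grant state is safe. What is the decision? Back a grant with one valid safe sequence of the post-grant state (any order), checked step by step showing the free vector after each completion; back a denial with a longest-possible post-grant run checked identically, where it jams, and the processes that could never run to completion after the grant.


DENY. Granting would leave the state unsafe.
Key observation: even finishing T_e, T_b leaves just (6, 1, 1, 2) free — too little page locks for any of the remaining processes.
After a pretend grant, a maximal execution: T_e, T_b — then nothing else fits. Walking it through:
  pool = (3, 0, 1, 2)
  T_e needs (2, 0, 1, 1) <= (3, 0, 1, 2) -> finishes; pool += (2, 1, 0, 0) = (5, 1, 1, 2)
  T_b needs (2, 1, 1, 2) <= (5, 1, 1, 2) -> finishes; pool += (1, 0, 0, 0) = (6, 1, 1, 2)
  T_h still needs (5, 0, 2, 3) but only (6, 1, 1, 2) is free — short on page locks and row locks
  T_g still needs (1, 0, 2, 1) but only (6, 1, 1, 2) is free — short on page locks
  T_a still needs (1, 1, 2, 1) but only (6, 1, 1, 2) is free — short on page locks
  T_c still needs (3, 0, 2, 1) but only (6, 1, 1, 2) is free — short on page locks
Post-grant, the permanently blocked set is T_h, T_g, T_a and T_c.


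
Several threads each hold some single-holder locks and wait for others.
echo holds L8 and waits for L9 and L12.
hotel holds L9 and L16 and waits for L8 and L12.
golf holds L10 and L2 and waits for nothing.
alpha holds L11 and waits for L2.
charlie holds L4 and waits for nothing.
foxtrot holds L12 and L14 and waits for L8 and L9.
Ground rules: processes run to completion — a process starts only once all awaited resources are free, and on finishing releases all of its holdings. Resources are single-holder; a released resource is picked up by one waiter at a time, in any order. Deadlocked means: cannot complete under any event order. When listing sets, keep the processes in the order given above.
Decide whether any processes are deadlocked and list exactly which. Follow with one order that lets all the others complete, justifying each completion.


Deadlocked set: echo, hotel and foxtrot.
Key observation: nobody on the ring echo -> hotel -> echo can start until another member finishes, which never happens; foxtrot is caught in further circular waits.
A valid finishing order for the others: golf, charlie, alpha.
Verifying each step:
  golf waits on nothing -> runs at once and releases L10 and L2
  charlie waits on nothing -> runs at once and releases L4
  alpha waits on L2 — all released -> runs and releases L11


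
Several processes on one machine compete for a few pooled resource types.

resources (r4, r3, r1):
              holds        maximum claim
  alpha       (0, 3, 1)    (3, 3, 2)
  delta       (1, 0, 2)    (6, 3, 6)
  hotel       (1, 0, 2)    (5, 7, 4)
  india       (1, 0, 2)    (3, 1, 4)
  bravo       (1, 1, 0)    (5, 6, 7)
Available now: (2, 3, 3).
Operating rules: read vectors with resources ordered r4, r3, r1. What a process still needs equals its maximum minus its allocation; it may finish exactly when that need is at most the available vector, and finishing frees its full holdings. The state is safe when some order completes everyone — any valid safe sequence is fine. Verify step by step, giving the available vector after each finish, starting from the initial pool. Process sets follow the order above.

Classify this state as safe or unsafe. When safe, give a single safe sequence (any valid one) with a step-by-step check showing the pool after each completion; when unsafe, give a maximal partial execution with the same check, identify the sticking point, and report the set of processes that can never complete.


UNSAFE.
Key observation: after india, alpha complete, (3, 6, 6) is the best the pool ever gets, yet each leftover process wants more r4.
The run india, alpha cannot be extended any further. Walking it through:
  pool = (2, 3, 3)
  run india (needs (2, 1, 2), free (2, 3, 3)); after release of (1, 0, 2) the pool is (3, 3, 5)
  run alpha (needs (3, 0, 1), free (3, 3, 5)); after release of (0, 3, 1) the pool is (3, 6, 6)
  delta cannot run: need (5, 3, 4) vs free (3, 6, 6) (insufficient r4)
  hotel cannot run: need (4, 7, 2) vs free (3, 6, 6) (insufficient r4 and r3)
  bravo cannot run: need (4, 5, 7) vs free (3, 6, 6) (insufficient r4 and r1)
Never able to finish: delta, hotel and bravo.


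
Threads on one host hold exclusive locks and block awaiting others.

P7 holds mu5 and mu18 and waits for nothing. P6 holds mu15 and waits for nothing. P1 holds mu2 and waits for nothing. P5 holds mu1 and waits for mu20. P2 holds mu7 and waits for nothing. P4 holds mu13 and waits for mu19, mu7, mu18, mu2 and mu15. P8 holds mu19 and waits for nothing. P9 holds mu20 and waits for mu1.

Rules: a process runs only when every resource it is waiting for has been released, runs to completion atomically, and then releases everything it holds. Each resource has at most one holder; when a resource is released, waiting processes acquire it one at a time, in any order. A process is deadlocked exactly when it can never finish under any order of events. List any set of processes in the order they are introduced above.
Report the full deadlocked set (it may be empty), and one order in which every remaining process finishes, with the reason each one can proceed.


The deadlocked set is P5 and P9.
Key observation: the knot is the closed ring of waits P5 -> P9 -> P5; no other process is dragged down with it.
The rest can finish in the order P8, P6, P1, P7, P2, P4.
Verifying each step:
  P8: no waits; runs immediately, freeing mu19
  P6: no waits; runs immediately, freeing mu15
  P1: no waits; runs immediately, freeing mu2
  P7: no waits; runs immediately, freeing mu5 and mu18
  P2: no waits; runs immediately, freeing mu7
  run P4 (all its waits — mu19, mu7, mu18, mu2 and mu15 — are resolved); releases mu13


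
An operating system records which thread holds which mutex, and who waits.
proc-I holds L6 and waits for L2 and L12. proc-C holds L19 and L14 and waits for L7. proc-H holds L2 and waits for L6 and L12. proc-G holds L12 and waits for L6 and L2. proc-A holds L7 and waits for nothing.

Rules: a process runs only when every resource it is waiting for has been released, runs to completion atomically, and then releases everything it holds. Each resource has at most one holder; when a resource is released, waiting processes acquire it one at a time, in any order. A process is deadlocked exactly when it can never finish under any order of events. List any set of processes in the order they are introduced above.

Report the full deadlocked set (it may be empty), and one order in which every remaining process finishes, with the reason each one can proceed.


Deadlocked set: proc-I, proc-H and proc-G.
Key observation: the wait chain closes on itself along proc-I -> proc-H -> proc-I; proc-G is caught in further circular waits.
One completion order for the rest: proc-A, proc-C.
Walking it through:
  run proc-A (it waits on nothing); releases L7
  run proc-C (all its waits — L7 — are resolved); releases L19 and L14
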